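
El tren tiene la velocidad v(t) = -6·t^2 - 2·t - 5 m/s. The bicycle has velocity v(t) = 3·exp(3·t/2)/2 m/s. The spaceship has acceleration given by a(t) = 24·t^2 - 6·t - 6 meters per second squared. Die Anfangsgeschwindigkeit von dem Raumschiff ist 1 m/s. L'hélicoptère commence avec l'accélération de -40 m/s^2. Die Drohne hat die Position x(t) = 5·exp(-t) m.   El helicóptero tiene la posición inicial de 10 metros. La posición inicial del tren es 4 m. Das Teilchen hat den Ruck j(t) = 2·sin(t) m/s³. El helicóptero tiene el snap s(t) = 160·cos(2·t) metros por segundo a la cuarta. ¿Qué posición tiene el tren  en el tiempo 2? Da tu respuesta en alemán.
Um dies zu lösen, müssen wir 1 Integral unserer Gleichung für die Geschwindigkeit v(t) = -6·t^2 - 2·t - 5 finden. Das Integral von der Geschwindigkeit, mit x(0) = 4, ergibt die Position: x(t) = -2·t^3 - t^2 - 5·t + 4. Mit x(t) = -2·t^3 - t^2 - 5·t + 4 und Einsetzen von t = 2, finden wir x = -26.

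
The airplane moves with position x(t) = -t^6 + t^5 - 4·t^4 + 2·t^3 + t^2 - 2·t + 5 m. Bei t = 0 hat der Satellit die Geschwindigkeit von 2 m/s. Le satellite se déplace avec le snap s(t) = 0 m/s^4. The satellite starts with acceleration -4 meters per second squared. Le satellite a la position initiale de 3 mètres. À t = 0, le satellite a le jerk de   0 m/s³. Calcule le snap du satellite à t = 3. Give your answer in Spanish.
Usando s(t) = 0 y sustituyendo t = 3, encontramos s = 0.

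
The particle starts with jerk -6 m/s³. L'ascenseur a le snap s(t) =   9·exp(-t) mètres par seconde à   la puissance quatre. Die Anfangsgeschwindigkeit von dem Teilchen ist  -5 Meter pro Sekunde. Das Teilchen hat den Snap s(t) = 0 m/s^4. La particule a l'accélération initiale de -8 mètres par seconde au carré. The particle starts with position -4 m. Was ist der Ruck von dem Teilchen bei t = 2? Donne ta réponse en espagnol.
Necesitamos integrar nuestra ecuación del snap s(t) = 0 1 vez. Integrando el snap y usando la condición inicial j(0) = -6, obtenemos j(t) = -6. Tenemos la sacudida j(t) = -6. Sustituyendo t = 2: j(2) = -6.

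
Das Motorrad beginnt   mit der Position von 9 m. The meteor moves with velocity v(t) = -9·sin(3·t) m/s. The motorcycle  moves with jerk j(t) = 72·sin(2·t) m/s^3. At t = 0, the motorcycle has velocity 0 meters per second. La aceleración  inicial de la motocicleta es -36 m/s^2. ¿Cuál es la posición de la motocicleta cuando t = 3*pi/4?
Partiendo de la sacudida j(t) = 72·sin(2·t), tomamos 3 integrales. Integrando la sacudida y usando la condición inicial a(0) = -36, obtenemos a(t) = -36·cos(2·t). La antiderivada de la aceleración, con v(0) = 0, da la velocidad: v(t) = -18·sin(2·t). La integral de la velocidad, con x(0) = 9, da la posición: x(t) = 9·cos(2·t). De la ecuación de la posición x(t) = 9·cos(2·t), sustituimos t = 3*pi/4 para obtener x = 0.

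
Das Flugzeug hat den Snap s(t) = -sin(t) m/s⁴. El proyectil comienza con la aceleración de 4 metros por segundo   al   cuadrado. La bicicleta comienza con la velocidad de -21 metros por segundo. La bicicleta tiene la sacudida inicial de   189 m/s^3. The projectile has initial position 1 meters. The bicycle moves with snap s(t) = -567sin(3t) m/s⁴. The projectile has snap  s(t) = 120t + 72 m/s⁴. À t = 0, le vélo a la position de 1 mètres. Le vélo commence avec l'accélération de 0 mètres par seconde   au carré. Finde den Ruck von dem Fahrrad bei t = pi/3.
Um dies zu lösen, müssen wir 1 Stammfunktion unserer Gleichung für den Snap s(t) = -567·sin(3·t) finden. Das Integral von dem Snap ist der Ruck. Mit j(0) = 189 erhalten wir j(t) = 189·cos(3·t). Aus der Gleichung für den Ruck j(t) = 189·cos(3·t), setzen wir t = pi/3 ein und erhalten j = -189.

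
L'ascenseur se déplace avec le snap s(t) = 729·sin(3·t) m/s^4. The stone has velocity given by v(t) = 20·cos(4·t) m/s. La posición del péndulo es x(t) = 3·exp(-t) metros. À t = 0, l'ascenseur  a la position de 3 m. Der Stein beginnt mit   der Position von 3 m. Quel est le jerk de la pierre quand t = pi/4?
En partant de la vitesse v(t) = 20·cos(4·t), nous prenons 2 dérivées. En dérivant la vitesse, nous obtenons l'accélération: a(t) = -80·sin(4·t). La dérivée de l'accélération donne le jerk: j(t) = -320·cos(4·t). En utilisant j(t) = -320·cos(4·t) et en substituant t = pi/4, nous trouvons j = 320.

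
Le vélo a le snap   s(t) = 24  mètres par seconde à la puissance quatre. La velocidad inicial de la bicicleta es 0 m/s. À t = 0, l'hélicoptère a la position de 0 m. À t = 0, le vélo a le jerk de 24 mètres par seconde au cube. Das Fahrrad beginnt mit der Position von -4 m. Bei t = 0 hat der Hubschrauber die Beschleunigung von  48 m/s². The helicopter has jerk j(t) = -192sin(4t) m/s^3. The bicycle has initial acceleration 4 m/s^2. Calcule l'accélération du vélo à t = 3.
En partant du snap s(t) = 24, nous prenons 2 primitives. L'intégrale du snap est le jerk. En utilisant j(0) = 24, nous obtenons j(t) = 24·t + 24. En prenant ∫j(t)dt et en appliquant a(0) = 4, nous trouvons a(t) = 12·t^2 + 24·t + 4. Nous avons l'accélération a(t) = 12·t^2 + 24·t + 4. En substituant t = 3: a(3) = 184.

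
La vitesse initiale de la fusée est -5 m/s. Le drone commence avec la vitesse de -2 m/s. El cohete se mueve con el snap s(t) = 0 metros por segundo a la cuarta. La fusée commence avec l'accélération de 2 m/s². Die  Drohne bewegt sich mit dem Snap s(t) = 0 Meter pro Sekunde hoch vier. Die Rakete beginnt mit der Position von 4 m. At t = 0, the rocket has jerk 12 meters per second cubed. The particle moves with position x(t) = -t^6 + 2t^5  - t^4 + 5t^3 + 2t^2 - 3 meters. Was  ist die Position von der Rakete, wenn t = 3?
Wir müssen das Integral unserer Gleichung für den Snap s(t) = 0 4-mal finden. Mit ∫s(t)dt und Anwendung von j(0) = 12, finden wir j(t) = 12. Mit ∫j(t)dt und Anwendung von a(0) = 2, finden wir a(t) = 12·t + 2. Durch Integration von der Beschleunigung und Verwendung der Anfangsbedingung v(0) = -5, erhalten wir v(t) = 6·t^2 + 2·t - 5. Durch Integration von der Geschwindigkeit und Verwendung der Anfangsbedingung x(0) = 4, erhalten wir x(t) = 2·t^3 + t^2 - 5·t + 4. Aus der Gleichung für die Position x(t) = 2·t^3 + t^2 - 5·t + 4, setzen wir t = 3 ein und erhalten x = 52.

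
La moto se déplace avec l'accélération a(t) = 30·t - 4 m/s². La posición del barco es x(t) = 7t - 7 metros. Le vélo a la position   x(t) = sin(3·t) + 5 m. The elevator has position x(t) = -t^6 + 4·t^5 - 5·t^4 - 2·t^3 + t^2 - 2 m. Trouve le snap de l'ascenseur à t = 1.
Nous devons dériver notre équation de la position x(t) = -t^6 + 4·t^5 - 5·t^4 - 2·t^3 + t^2 - 2 4 fois. La dérivée de la position donne la vitesse: v(t) = -6·t^5 + 20·t^4 - 20·t^3 - 6·t^2 + 2·t. En dérivant la vitesse, nous obtenons l'accélération: a(t) = -30·t^4 + 80·t^3 - 60·t^2 - 12·t + 2. La dérivée de l'accélération donne le jerk: j(t) = -120·t^3 + 240·t^2 - 120·t - 12. La dérivée du jerk donne le snap: s(t) = -360·t^2 + 480·t - 120. De l'équation du snap s(t) = -360·t^2 + 480·t - 120, nous substituons t = 1 pour obtenir s = 0.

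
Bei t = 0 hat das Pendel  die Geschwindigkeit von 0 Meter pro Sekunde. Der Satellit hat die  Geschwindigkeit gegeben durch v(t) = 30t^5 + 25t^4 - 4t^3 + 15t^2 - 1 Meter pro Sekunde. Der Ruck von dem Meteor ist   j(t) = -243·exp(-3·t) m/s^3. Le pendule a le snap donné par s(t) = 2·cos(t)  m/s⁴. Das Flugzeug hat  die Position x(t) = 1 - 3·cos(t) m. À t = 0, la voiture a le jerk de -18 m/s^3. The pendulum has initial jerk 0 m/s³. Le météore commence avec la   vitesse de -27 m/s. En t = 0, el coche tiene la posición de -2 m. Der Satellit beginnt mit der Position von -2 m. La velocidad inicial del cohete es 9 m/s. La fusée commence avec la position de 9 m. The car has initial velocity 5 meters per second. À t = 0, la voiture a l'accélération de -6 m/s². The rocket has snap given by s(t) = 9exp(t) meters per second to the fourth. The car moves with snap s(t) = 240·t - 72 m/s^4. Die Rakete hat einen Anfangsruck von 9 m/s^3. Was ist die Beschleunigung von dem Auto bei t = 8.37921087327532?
Ausgehend von dem Snap s(t) = 240·t - 72, nehmen wir 2 Stammfunktionen. Durch Integration von dem Snap und Verwendung der Anfangsbedingung j(0) = -18, erhalten wir j(t) = 120·t^2 - 72·t - 18. Mit ∫j(t)dt und Anwendung von a(0) = -6, finden wir a(t) = 40·t^3 - 36·t^2 - 18·t - 6. Wir haben die Beschleunigung a(t) = 40·t^3 - 36·t^2 - 18·t - 6. Durch Einsetzen von t = 8.37921087327532: a(8.37921087327532) = 20848.1415014605.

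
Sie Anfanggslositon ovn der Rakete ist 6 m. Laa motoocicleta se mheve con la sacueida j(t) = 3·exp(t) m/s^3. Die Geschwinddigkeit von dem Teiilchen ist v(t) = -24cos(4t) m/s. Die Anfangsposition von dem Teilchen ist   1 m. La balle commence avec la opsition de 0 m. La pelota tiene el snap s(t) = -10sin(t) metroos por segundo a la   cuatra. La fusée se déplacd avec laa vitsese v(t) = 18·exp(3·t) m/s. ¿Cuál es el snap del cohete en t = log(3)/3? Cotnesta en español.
Partiendo de la velocidad v(t) = 18·exp(3·t), tomamos 3 derivadas. Tomando d/dt de v(t), encontramos a(t) = 54·exp(3·t). La derivada de la aceleración da la sacudida: j(t) = 162·exp(3·t). Derivando la sacudida, obtenemos el snap: s(t) = 486·exp(3·t). Tenemos el snap s(t) = 486·exp(3·t). Sustituyendo t = log(3)/3: s(log(3)/3) = 1458.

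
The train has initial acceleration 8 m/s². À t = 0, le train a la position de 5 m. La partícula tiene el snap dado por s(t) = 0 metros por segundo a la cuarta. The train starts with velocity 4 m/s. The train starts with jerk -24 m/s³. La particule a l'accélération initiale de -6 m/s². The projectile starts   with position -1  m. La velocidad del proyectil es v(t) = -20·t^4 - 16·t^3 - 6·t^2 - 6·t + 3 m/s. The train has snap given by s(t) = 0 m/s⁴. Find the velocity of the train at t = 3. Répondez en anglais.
To solve this, we need to take 3 antiderivatives of our snap equation s(t) = 0. Integrating snap and using the initial condition j(0) = -24, we get j(t) = -24. Taking ∫j(t)dt and applying a(0) = 8, we find a(t) = 8 - 24·t. Finding the integral of a(t) and using v(0) = 4: v(t) = -12·t^2 + 8·t + 4. Using v(t) = -12·t^2 + 8·t + 4 and substituting t = 3, we find v = -80.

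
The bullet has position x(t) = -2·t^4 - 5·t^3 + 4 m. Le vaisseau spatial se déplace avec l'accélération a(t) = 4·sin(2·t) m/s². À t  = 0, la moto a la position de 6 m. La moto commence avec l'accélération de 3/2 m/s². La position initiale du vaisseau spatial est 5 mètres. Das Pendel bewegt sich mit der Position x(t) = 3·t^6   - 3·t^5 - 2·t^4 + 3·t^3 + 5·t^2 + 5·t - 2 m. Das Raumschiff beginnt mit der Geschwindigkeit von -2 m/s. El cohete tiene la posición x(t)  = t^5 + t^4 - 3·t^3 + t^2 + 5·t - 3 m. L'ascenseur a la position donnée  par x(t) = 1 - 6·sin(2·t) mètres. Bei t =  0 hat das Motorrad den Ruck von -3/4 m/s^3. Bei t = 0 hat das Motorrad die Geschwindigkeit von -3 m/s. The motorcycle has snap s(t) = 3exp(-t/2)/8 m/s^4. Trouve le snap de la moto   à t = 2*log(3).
De l'équation du snap s(t) = 3·exp(-t/2)/8, nous substituons t = 2*log(3) pour obtenir s = 1/8.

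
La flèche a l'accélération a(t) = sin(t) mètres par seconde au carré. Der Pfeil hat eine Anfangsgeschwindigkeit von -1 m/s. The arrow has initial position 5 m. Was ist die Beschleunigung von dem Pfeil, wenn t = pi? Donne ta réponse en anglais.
We have acceleration a(t) = sin(t). Substituting t = pi: a(pi) = 0.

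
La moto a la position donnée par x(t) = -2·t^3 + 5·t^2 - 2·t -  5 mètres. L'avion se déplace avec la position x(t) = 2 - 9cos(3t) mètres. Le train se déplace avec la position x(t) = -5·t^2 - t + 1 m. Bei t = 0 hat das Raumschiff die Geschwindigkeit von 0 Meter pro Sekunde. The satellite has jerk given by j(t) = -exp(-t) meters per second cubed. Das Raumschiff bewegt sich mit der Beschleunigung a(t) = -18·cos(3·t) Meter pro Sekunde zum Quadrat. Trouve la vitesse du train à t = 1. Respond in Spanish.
Partiendo de la posición x(t) = -5·t^2 - t + 1, tomamos 1 derivada. La derivada de la posición da la velocidad: v(t) = -10·t - 1. Usando v(t) = -10·t - 1 y sustituyendo t = 1, encontramos v = -11.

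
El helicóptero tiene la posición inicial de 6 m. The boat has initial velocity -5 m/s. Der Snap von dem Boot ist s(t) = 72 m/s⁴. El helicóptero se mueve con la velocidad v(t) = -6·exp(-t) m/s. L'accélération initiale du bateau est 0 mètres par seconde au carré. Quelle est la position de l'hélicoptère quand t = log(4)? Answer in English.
We need to integrate our velocity equation v(t) = -6·exp(-t) 1 time. The integral of velocity, with x(0) = 6, gives position: x(t) = 6·exp(-t). Using x(t) = 6·exp(-t) and substituting t = log(4), we find x = 3/2.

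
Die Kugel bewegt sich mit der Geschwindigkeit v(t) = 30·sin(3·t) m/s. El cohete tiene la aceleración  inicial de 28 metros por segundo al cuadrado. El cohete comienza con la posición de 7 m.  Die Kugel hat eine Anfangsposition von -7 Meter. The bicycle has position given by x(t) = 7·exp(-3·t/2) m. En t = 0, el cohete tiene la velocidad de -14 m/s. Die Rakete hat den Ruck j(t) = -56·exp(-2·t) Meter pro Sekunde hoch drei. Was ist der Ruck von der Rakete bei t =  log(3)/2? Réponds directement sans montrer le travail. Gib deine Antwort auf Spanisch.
En t = log(3)/2, j = -56/3.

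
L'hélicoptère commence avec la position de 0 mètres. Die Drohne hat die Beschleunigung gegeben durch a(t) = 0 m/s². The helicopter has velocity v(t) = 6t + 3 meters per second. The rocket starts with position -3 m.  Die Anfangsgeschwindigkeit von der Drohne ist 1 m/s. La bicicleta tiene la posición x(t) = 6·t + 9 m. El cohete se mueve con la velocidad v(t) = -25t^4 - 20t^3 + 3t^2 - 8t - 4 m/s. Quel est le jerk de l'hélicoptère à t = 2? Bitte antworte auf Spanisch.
Para resolver esto, necesitamos tomar 2 derivadas de nuestra ecuación de la velocidad v(t) = 6·t + 3. Tomando d/dt de v(t), encontramos a(t) = 6. Derivando la aceleración, obtenemos la sacudida: j(t) = 0. Usando j(t) = 0 y sustituyendo t = 2, encontramos j = 0.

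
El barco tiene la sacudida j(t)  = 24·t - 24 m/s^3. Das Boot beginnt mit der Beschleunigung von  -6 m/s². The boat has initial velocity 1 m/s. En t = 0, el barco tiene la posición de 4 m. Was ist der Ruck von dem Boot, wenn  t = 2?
Wir haben den Ruck j(t) = 24·t - 24. Durch Einsetzen von t = 2: j(2) = 24.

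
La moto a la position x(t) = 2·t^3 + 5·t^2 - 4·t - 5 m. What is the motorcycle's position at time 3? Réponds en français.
Nous avons la position x(t) = 2·t^3 + 5·t^2 - 4·t - 5. En substituant t = 3: x(3) = 82.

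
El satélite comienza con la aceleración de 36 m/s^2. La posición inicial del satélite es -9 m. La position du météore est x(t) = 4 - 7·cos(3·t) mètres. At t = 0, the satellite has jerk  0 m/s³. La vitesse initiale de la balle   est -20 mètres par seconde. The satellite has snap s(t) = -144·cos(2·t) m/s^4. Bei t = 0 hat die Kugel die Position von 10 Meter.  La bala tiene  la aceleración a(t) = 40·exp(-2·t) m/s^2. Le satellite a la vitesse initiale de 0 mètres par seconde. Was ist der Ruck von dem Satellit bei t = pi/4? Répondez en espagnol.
Debemos encontrar la integral de nuestra ecuación del snap s(t) = -144·cos(2·t) 1 vez. La integral del snap es la sacudida. Usando j(0) = 0, obtenemos j(t) = -72·sin(2·t). Usando j(t) = -72·sin(2·t) y sustituyendo t = pi/4, encontramos j = -72.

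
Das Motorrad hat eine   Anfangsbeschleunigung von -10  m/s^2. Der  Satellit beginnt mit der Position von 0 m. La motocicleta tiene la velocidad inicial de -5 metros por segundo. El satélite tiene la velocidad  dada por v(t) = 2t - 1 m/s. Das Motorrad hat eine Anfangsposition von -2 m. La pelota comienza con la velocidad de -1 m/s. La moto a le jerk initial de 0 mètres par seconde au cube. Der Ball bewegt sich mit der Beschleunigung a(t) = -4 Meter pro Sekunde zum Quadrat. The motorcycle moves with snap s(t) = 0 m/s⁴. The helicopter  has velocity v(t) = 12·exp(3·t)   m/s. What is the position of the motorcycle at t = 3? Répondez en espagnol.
Necesitamos integrar nuestra ecuación del snap s(t) = 0 4 veces. Tomando ∫s(t)dt y aplicando j(0) = 0, encontramos j(t) = 0. La integral de la sacudida es la aceleración. Usando a(0) = -10, obtenemos a(t) = -10. La antiderivada de la aceleración, con v(0) = -5, da la velocidad: v(t) = -10·t - 5. La antiderivada de la velocidad es la posición. Usando x(0) = -2, obtenemos x(t) = -5·t^2 - 5·t - 2. Tenemos la posición x(t) = -5·t^2 - 5·t - 2. Sustituyendo t = 3: x(3) = -62.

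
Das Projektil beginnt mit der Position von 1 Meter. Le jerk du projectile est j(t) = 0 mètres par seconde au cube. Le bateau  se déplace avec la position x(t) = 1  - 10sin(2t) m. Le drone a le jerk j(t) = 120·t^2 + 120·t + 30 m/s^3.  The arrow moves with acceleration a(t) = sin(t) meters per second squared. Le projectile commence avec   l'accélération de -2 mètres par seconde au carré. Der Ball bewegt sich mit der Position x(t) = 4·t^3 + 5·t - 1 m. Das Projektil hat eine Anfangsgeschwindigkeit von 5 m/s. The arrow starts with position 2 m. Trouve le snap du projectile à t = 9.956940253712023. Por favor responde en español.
Partiendo de la sacudida j(t) = 0, tomamos 1 derivada. La derivada de la sacudida da el snap: s(t) = 0. Tenemos el snap s(t) = 0. Sustituyendo t = 9.956940253712023: s(9.956940253712023) = 0.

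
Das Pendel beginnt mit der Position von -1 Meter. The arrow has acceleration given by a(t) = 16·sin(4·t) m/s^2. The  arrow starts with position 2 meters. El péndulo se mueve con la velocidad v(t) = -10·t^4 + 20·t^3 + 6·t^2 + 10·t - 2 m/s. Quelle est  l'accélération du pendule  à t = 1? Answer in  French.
Pour résoudre ceci, nous devons prendre 1 dérivée de notre équation de la vitesse v(t) = -10·t^4 + 20·t^3 + 6·t^2 + 10·t - 2. En dérivant la vitesse, nous obtenons l'accélération: a(t) = -40·t^3 + 60·t^2 + 12·t + 10. Nous avons l'accélération a(t) = -40·t^3 + 60·t^2 + 12·t + 10. En substituant t = 1: a(1) = 42.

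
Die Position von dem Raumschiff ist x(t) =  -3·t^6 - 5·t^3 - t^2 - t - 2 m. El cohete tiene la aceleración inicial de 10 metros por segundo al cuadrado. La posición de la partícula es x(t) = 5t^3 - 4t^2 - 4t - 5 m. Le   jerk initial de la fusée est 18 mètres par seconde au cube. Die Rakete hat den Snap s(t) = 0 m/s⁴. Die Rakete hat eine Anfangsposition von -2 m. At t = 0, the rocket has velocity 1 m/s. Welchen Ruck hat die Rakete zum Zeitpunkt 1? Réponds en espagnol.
Debemos encontrar la integral de nuestra ecuación del snap s(t) = 0 1 vez. La antiderivada del snap es la sacudida. Usando j(0) = 18, obtenemos j(t) = 18. Tenemos la sacudida j(t) = 18. Sustituyendo t = 1: j(1) = 18.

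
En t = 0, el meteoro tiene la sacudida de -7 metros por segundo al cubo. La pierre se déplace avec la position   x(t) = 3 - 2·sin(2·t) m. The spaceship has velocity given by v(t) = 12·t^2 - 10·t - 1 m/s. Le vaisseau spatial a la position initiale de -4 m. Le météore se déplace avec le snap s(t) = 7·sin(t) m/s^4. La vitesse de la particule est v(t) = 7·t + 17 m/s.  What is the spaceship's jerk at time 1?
To solve this, we need to take 2 derivatives of our velocity equation v(t) = 12·t^2 - 10·t - 1. Taking d/dt of v(t), we find a(t) = 24·t - 10. Differentiating acceleration, we get jerk: j(t) = 24. Using j(t) = 24 and substituting t = 1, we find j = 24.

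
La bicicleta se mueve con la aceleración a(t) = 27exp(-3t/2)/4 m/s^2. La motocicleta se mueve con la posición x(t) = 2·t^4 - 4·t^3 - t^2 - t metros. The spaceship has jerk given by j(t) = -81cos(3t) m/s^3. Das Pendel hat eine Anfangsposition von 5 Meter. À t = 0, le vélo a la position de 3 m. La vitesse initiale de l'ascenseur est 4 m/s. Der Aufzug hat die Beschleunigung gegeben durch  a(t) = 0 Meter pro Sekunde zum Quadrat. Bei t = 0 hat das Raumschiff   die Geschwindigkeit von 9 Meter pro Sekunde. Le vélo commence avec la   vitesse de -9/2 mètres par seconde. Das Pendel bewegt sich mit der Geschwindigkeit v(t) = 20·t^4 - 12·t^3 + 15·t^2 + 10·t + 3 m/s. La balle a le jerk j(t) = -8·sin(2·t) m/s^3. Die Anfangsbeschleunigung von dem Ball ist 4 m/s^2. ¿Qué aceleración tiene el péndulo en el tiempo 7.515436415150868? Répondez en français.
Nous devons dériver notre équation de la vitesse v(t) = 20·t^4 - 12·t^3 + 15·t^2 + 10·t + 3 1 fois. En prenant d/dt de v(t), nous trouvons a(t) = 80·t^3 - 36·t^2 + 30·t + 10. De l'équation de l'accélération a(t) = 80·t^3 - 36·t^2 + 30·t + 10, nous substituons t = 7.515436415150868 pour obtenir a = 32160.9396581265.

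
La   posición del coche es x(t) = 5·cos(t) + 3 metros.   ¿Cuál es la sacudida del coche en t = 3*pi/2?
Para resolver esto, necesitamos tomar 3 derivadas de nuestra ecuación de la posición x(t) = 5·cos(t) + 3. Derivando la posición, obtenemos la velocidad: v(t) = -5·sin(t). Tomando d/dt de v(t), encontramos a(t) = -5·cos(t). Tomando d/dt de a(t), encontramos j(t) = 5·sin(t). Tenemos la sacudida j(t) = 5·sin(t). Sustituyendo t = 3*pi/2: j(3*pi/2) = -5.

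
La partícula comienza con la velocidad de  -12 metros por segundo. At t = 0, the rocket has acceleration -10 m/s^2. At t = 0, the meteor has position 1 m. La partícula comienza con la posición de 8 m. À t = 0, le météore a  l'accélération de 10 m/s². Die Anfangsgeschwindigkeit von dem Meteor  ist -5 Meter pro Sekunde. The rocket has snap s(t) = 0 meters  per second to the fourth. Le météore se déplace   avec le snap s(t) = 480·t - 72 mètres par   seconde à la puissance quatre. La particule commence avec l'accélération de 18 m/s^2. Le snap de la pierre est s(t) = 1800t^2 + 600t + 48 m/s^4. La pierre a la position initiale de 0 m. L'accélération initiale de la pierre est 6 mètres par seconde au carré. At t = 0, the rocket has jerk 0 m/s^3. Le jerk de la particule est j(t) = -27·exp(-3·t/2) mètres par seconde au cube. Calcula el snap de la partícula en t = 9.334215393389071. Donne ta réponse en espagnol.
Debemos derivar nuestra ecuación de la sacudida j(t) = -27·exp(-3·t/2) 1 vez. Tomando d/dt de j(t), encontramos s(t) = 81·exp(-3·t/2)/2. Usando s(t) = 81·exp(-3·t/2)/2 y sustituyendo t = 9.334215393389071, encontramos s = 0.0000336323849977508.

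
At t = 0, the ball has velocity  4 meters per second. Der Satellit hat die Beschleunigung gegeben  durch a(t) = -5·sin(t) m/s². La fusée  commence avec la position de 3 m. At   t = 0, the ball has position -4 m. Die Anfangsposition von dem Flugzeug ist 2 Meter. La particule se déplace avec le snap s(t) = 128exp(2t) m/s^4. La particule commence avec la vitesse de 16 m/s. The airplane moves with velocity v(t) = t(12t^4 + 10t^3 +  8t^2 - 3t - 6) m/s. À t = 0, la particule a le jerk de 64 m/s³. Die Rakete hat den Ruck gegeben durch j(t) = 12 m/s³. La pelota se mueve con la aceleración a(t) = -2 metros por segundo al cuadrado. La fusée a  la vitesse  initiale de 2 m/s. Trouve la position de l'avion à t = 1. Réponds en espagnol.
Para resolver esto, necesitamos tomar 1 integral de nuestra ecuación de la velocidad v(t) = t·(12·t^4 + 10·t^3 + 8·t^2 - 3·t - 6). La antiderivada de la velocidad es la posición. Usando x(0) = 2, obtenemos x(t) = 2·t^6 + 2·t^5 + 2·t^4 - t^3 - 3·t^2 + 2. Tenemos la posición x(t) = 2·t^6 + 2·t^5 + 2·t^4 - t^3 - 3·t^2 + 2. Sustituyendo t = 1: x(1) = 4.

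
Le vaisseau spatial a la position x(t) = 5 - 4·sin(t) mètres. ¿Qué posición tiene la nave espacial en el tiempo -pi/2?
De la ecuación de la posición x(t) = 5 - 4·sin(t), sustituimos t = -pi/2 para obtener x = 9.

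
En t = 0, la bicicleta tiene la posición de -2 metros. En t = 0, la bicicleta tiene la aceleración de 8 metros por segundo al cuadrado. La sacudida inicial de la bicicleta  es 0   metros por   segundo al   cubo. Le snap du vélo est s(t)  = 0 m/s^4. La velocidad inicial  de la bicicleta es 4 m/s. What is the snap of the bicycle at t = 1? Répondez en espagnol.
Tenemos el snap s(t) = 0. Sustituyendo t = 1: s(1) = 0.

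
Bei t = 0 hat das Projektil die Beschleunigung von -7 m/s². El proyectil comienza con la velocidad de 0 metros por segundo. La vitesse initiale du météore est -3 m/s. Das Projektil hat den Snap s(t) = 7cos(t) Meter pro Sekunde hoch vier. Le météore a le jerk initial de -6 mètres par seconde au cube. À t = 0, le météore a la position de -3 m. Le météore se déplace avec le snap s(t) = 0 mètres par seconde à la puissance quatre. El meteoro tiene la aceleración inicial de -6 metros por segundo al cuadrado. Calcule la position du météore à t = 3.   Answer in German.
Um dies zu lösen, müssen wir 4 Stammfunktionen unserer Gleichung für den Snap s(t) = 0 finden. Das Integral von dem Snap, mit j(0) = -6, ergibt den Ruck: j(t) = -6. Durch Integration von dem Ruck und Verwendung der Anfangsbedingung a(0) = -6, erhalten wir a(t) = -6·t - 6. Die Stammfunktion von der Beschleunigung, mit v(0) = -3, ergibt die Geschwindigkeit: v(t) = -3·t^2 - 6·t - 3. Das Integral von der Geschwindigkeit, mit x(0) = -3, ergibt die Position: x(t) = -t^3 - 3·t^2 - 3·t - 3. Aus der Gleichung für die Position x(t) = -t^3 - 3·t^2 - 3·t - 3, setzen wir t = 3 ein und erhalten x = -66.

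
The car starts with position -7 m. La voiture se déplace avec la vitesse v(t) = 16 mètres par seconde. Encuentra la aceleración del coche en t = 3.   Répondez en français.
Pour résoudre ceci, nous devons prendre 1 dérivée de notre équation de la vitesse v(t) = 16. La dérivée de la vitesse donne l'accélération: a(t) = 0. Nous avons l'accélération a(t) = 0. En substituant t = 3: a(3) = 0.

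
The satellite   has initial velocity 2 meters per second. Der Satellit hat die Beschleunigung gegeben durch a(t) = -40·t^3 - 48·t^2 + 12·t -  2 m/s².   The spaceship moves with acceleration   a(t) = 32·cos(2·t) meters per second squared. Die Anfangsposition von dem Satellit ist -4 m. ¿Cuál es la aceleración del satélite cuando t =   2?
De la ecuación de la aceleración a(t) = -40·t^3 - 48·t^2 + 12·t - 2, sustituimos t = 2 para obtener a = -490.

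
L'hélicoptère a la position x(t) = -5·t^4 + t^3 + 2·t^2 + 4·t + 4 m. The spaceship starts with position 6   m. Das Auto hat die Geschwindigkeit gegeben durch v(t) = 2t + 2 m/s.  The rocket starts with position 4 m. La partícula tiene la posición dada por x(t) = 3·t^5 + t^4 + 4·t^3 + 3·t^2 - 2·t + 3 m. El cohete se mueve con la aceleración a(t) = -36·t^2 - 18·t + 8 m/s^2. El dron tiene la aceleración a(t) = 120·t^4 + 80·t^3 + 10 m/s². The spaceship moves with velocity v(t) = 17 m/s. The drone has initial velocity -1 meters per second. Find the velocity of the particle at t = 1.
Starting from position x(t) = 3·t^5 + t^4 + 4·t^3 + 3·t^2 - 2·t + 3, we take 1 derivative. Differentiating position, we get velocity: v(t) = 15·t^4 + 4·t^3 + 12·t^2 + 6·t - 2. From the given velocity equation v(t) = 15·t^4 + 4·t^3 + 12·t^2 + 6·t - 2, we substitute t = 1 to get v = 35.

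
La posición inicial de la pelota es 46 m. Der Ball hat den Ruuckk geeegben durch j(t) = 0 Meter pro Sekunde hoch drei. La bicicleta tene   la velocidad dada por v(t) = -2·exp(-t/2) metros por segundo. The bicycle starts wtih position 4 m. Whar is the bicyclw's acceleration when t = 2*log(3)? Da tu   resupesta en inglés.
Starting from velocity v(t) = -2·exp(-t/2), we take 1 derivative. The derivative of velocity gives acceleration: a(t) = exp(-t/2). Using a(t) = exp(-t/2) and substituting t = 2*log(3), we find a = 1/3.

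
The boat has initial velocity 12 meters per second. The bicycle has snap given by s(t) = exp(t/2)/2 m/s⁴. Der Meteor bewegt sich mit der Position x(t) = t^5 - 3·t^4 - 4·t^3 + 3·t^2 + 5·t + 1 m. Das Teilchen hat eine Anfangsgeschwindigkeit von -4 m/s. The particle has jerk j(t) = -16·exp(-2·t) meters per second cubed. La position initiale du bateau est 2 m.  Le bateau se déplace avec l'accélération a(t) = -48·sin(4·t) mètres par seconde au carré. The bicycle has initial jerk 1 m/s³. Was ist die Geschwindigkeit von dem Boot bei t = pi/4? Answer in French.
Nous devons intégrer notre équation de l'accélération a(t) = -48·sin(4·t) 1 fois. En prenant ∫a(t)dt et en appliquant v(0) = 12, nous trouvons v(t) = 12·cos(4·t). De l'équation de la vitesse v(t) = 12·cos(4·t), nous substituons t = pi/4 pour obtenir v = -12.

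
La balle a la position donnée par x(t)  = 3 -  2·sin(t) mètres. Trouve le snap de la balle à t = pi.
Nous devons dériver notre équation de la position x(t) = 3 - 2·sin(t) 4 fois. En prenant d/dt de x(t), nous trouvons v(t) = -2·cos(t). En dérivant la vitesse, nous obtenons l'accélération: a(t) = 2·sin(t). La dérivée de l'accélération donne le jerk: j(t) = 2·cos(t). En dérivant le jerk, nous obtenons le snap: s(t) = -2·sin(t). En utilisant s(t) = -2·sin(t) et en substituant t = pi, nous trouvons s = 0.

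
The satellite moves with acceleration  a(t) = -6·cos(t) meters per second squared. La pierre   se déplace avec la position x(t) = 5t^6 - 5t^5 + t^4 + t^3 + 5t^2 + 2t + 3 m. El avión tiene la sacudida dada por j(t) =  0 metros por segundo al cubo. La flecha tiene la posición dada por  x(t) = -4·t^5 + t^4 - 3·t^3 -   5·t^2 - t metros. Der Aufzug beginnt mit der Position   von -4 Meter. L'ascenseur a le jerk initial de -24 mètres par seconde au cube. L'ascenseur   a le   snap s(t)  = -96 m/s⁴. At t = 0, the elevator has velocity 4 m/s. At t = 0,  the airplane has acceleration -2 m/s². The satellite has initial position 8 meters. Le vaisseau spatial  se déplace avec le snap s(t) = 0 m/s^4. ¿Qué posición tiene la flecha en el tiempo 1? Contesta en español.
Usando x(t) = -4·t^5 + t^4 - 3·t^3 - 5·t^2 - t y sustituyendo t = 1, encontramos x = -12.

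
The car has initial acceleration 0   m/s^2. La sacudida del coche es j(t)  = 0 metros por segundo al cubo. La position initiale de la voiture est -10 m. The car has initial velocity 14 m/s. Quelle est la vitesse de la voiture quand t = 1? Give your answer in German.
Ausgehend von dem Ruck j(t) = 0, nehmen wir 2 Stammfunktionen. Durch Integration von dem Ruck und Verwendung der Anfangsbedingung a(0) = 0, erhalten wir a(t) = 0. Mit ∫a(t)dt und Anwendung von v(0) = 14, finden wir v(t) = 14. Mit v(t) = 14 und Einsetzen von t = 1, finden wir v = 14.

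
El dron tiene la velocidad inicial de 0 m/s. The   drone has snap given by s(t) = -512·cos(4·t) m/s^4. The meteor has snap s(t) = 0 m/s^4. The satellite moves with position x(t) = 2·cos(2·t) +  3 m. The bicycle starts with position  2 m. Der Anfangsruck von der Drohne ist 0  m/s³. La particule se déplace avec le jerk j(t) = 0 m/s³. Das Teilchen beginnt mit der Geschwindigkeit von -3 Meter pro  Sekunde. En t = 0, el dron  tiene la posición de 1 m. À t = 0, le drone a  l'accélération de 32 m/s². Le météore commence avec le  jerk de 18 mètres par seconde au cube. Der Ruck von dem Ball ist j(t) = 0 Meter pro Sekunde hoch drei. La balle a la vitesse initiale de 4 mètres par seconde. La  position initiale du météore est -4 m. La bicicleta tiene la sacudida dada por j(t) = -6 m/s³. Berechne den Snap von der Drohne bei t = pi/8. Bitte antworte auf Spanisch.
Usando s(t) = -512·cos(4·t) y sustituyendo t = pi/8, encontramos s = 0.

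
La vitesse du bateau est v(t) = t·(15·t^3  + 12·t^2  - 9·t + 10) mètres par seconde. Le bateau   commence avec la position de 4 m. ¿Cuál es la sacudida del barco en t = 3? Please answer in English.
We must differentiate our velocity equation v(t) = t·(15·t^3 + 12·t^2 - 9·t + 10) 2 times. Differentiating velocity, we get acceleration: a(t) = 15·t^3 + 12·t^2 + t·(45·t^2 + 24·t - 9) - 9·t + 10. Taking d/dt of a(t), we find j(t) = 90·t^2 + t·(90·t + 24) + 48·t - 18. We have jerk j(t) = 90·t^2 + t·(90·t + 24) + 48·t - 18. Substituting t = 3: j(3) = 1818.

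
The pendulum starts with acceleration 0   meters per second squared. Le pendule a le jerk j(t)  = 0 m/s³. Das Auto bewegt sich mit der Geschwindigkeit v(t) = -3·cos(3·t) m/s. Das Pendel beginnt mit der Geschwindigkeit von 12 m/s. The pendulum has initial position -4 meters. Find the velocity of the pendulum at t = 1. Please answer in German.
Wir müssen das Integral unserer Gleichung für den Ruck j(t) = 0 2-mal finden. Das Integral von dem Ruck, mit a(0) = 0, ergibt die Beschleunigung: a(t) = 0. Die Stammfunktion von der Beschleunigung, mit v(0) = 12, ergibt die Geschwindigkeit: v(t) = 12. Mit v(t) = 12 und Einsetzen von t = 1, finden wir v = 12.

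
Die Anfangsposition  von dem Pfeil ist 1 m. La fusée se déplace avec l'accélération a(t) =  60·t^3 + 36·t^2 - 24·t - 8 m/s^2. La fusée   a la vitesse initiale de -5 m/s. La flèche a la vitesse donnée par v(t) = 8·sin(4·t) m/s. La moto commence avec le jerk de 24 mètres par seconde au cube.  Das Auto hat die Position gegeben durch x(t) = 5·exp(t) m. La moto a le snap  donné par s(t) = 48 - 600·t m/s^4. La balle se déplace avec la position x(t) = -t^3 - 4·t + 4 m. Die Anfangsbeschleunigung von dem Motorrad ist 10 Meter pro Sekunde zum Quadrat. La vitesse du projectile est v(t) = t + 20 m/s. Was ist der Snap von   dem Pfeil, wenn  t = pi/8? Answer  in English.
Starting from velocity v(t) = 8·sin(4·t), we take 3 derivatives. The derivative of velocity gives acceleration: a(t) = 32·cos(4·t). The derivative of acceleration gives jerk: j(t) = -128·sin(4·t). The derivative of jerk gives snap: s(t) = -512·cos(4·t). We have snap s(t) = -512·cos(4·t). Substituting t = pi/8: s(pi/8) = 0.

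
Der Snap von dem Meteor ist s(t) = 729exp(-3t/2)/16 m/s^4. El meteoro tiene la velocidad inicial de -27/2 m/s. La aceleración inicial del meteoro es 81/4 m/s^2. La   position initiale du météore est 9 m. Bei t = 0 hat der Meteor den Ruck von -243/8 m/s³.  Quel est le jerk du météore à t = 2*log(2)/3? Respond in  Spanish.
Debemos encontrar la antiderivada de nuestra ecuación del snap s(t) = 729·exp(-3·t/2)/16 1 vez. Tomando ∫s(t)dt y aplicando j(0) = -243/8, encontramos j(t) = -243·exp(-3·t/2)/8. Usando j(t) = -243·exp(-3·t/2)/8 y sustituyendo t = 2*log(2)/3, encontramos j = -243/16.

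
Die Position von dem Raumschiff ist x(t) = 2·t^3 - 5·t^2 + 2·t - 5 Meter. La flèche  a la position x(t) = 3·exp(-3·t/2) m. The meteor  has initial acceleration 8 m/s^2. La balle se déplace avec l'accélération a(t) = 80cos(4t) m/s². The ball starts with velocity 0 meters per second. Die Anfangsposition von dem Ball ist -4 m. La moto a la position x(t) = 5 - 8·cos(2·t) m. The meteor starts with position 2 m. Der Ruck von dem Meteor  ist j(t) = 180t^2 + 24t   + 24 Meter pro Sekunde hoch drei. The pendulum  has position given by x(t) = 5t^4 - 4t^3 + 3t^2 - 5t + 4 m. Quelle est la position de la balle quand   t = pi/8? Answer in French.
Nous devons trouver la primitive de notre équation de l'accélération a(t) = 80·cos(4·t) 2 fois. En prenant ∫a(t)dt et en appliquant v(0) = 0, nous trouvons v(t) = 20·sin(4·t). La primitive de la vitesse est la position. En utilisant x(0) = -4, nous obtenons x(t) = 1 - 5·cos(4·t). En utilisant x(t) = 1 - 5·cos(4·t) et en substituant t = pi/8, nous trouvons x = 1.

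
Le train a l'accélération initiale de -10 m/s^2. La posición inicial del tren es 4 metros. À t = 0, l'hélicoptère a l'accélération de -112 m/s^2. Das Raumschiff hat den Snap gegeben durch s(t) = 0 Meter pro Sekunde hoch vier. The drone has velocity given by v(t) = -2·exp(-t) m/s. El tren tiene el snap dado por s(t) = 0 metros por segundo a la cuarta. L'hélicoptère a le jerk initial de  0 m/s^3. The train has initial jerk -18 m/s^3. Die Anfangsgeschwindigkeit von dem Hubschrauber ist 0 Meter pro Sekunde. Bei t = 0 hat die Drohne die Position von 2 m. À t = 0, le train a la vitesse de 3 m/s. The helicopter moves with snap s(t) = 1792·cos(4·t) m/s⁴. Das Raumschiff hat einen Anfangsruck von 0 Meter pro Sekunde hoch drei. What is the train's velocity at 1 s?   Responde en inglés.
We need to integrate our snap equation s(t) = 0 3 times. Integrating snap and using the initial condition j(0) = -18, we get j(t) = -18. The antiderivative of jerk is acceleration. Using a(0) = -10, we get a(t) = -18·t - 10. Finding the integral of a(t) and using v(0) = 3: v(t) = -9·t^2 - 10·t + 3. From the given velocity equation v(t) = -9·t^2 - 10·t + 3, we substitute t = 1 to get v = -16.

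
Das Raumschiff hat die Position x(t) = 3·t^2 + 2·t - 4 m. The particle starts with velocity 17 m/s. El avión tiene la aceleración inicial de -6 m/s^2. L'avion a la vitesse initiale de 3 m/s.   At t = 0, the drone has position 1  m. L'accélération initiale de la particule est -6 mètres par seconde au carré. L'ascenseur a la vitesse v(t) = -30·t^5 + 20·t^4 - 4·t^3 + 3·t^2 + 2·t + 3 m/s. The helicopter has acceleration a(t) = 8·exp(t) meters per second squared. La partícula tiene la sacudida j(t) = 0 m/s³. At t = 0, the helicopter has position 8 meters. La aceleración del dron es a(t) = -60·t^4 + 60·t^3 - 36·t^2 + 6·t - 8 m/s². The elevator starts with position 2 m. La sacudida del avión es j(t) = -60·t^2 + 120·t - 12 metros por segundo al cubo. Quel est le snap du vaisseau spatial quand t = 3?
En partant de la position x(t) = 3·t^2 + 2·t - 4, nous prenons 4 dérivées. En prenant d/dt de x(t), nous trouvons v(t) = 6·t + 2. La dérivée de la vitesse donne l'accélération: a(t) = 6. En dérivant l'accélération, nous obtenons le jerk: j(t) = 0. En prenant d/dt de j(t), nous trouvons s(t) = 0. Nous avons le snap s(t) = 0. En substituant t = 3: s(3) = 0.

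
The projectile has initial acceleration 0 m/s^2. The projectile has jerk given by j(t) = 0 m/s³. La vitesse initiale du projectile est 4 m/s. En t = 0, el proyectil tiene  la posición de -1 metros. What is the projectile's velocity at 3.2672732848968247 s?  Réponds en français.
Pour résoudre ceci, nous devons prendre 2 primitives de notre équation du jerk j(t) = 0. En intégrant le jerk et en utilisant la condition initiale a(0) = 0, nous obtenons a(t) = 0. En prenant ∫a(t)dt et en appliquant v(0) = 4, nous trouvons v(t) = 4. Nous avons la vitesse v(t) = 4. En substituant t = 3.2672732848968247: v(3.2672732848968247) = 4.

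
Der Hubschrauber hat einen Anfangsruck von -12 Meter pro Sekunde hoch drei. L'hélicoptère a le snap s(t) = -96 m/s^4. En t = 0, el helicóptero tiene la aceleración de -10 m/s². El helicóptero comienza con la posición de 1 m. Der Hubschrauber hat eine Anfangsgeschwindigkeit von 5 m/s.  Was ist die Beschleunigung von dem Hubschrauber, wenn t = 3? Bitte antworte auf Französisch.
En partant du snap s(t) = -96, nous prenons 2 primitives. L'intégrale du snap, avec j(0) = -12, donne le jerk: j(t) = -96·t - 12. La primitive du jerk est l'accélération. En utilisant a(0) = -10, nous obtenons a(t) = -48·t^2 - 12·t - 10. Nous avons l'accélération a(t) = -48·t^2 - 12·t - 10. En substituant t = 3: a(3) = -478.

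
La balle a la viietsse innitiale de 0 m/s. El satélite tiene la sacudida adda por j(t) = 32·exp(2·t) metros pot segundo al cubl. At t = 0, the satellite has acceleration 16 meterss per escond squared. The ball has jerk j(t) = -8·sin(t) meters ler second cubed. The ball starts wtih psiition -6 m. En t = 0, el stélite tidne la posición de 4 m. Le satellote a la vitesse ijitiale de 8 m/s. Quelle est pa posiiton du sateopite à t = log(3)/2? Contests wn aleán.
Ausgehend von dem Ruck j(t) = 32·exp(2·t), nehmen wir 3 Integrale. Die Stammfunktion von dem Ruck, mit a(0) = 16, ergibt die Beschleunigung: a(t) = 16·exp(2·t). Mit ∫a(t)dt und Anwendung von v(0) = 8, finden wir v(t) = 8·exp(2·t). Das Integral von der Geschwindigkeit ist die Position. Mit x(0) = 4 erhalten wir x(t) = 4·exp(2·t). Wir haben die Position x(t) = 4·exp(2·t). Durch Einsetzen von t = log(3)/2: x(log(3)/2) = 12.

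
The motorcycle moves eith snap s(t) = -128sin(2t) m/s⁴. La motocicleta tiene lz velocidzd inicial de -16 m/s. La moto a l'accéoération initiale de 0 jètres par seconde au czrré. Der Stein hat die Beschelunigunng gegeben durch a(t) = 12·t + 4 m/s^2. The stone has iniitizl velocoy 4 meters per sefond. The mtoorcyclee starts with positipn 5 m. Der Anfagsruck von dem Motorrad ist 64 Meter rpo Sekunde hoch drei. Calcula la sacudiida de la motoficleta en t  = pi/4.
Necesitamos integrar nuestra ecuación del snap s(t) = -128·sin(2·t) 1 vez. La integral del snap es la sacudida. Usando j(0) = 64, obtenemos j(t) = 64·cos(2·t). Usando j(t) = 64·cos(2·t) y sustituyendo t = pi/4, encontramos j = 0.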